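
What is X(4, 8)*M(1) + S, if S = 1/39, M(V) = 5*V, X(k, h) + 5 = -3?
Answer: -1559/39 ≈ -39.974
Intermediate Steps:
X(k, h) = -8 (X(k, h) = -5 - 3 = -8)
S = 1/39 ≈ 0.025641
X(4, 8)*M(1) + S = -40 + 1/39 = -1559/39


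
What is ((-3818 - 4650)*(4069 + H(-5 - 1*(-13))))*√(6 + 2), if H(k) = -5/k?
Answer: -68901999*√2 ≈ -9.7442e+7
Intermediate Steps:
((-3818 - 4650)*(4069 + H(-5 - 1*(-13))))*√(6 + 2) = ((-3818 - 4650)*(4069 - 5/(-5 - 1*(-13))))*√(6 + 2) = (-8468*(4069 - 5/(-5 + 13)))*√8 = (-8468*(4069 - 5/8))*(2*√2) = (-8468*32547/8)*(2*√2) = -68901999*√2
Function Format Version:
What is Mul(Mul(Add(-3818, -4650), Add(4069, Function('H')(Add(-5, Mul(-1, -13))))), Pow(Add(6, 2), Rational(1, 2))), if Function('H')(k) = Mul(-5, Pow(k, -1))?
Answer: Mul(-68901999, Pow(2, Rational(1, 2))) ≈ -9.7442e+7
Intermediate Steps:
Mul(Mul(Add(-3818, -4650), Add(4069, Function('H')(Add(-5, Mul(-1, -13))))), Pow(Add(6, 2), Rational(1, 2))) = Mul(Mul(Add(-3818, -4650), Add(4069, Mul(-5, Pow(Add(-5, Mul(-1, -13)), -1)))), Pow(Add(6, 2), Rational(1, 2))) = Mul(Mul(-8468, Add(4069, Mul(-5, Pow(Add(-5, 13), -1)))), Pow(8, Rational(1, 2))) = Mul(Mul(-8468, Add(4069, Mul(-5, Pow(8, -1)))), Mul(2, Pow(2, Rational(1, 2)))) = Mul(Mul(-8468, Add(4069, Mul(-5, Rational(1, 8)))), Mul(2, Pow(2, Rational(1, 2)))) = Mul(Mul(-8468, Add(4069, Rational(-5, 8))), Mul(2, Pow(2, Rational(1, 2)))) = Mul(Mul(-8468, Rational(32547, 8)), Mul(2, Pow(2, Rational(1, 2)))) = Mul(Rational(-68901999, 2), Mul(2, Pow(2, Rational(1, 2)))) = Mul(-68901999, Pow(2, Rational(1, 2)))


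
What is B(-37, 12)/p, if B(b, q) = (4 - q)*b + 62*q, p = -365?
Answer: -208/73 ≈ -2.8493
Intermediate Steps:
B(b, q) = 62*q + b*(4 - q) (B(b, q) = b*(4 - q) + 62*q = 62*q + b*(4 - q))
B(-37, 12)/p = (4*(-37) + 62*12 - 1*(-37)*12)/(-365) = (-148 + 744 + 444)*(-1/365) = 1040*(-1/365) = -208/73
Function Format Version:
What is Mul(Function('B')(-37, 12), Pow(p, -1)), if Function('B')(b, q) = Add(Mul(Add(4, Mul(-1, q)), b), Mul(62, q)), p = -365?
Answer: Rational(-208, 73) ≈ -2.8493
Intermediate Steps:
Function('B')(b, q) = Add(Mul(62, q), Mul(b, Add(4, Mul(-1, q)))) (Function('B')(b, q) = Add(Mul(b, Add(4, Mul(-1, q))), Mul(62, q)) = Add(Mul(62, q), Mul(b, Add(4, Mul(-1, q)))))
Mul(Function('B')(-37, 12), Pow(p, -1)) = Mul(Add(Mul(4, -37), Mul(62, 12), Mul(-1, -37, 12)), Pow(-365, -1)) = Mul(Add(-148, 744, 444), Rational(-1, 365)) = Mul(1040, Rational(-1, 365)) = Rational(-208, 73)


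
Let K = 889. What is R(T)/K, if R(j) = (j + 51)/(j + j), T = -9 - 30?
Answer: -2/11557 ≈ -0.00017306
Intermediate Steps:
T = -39
R(j) = (51 + j)/(2*j) (R(j) = (51 + j)/((2*j)) = (51 + j)*(1/(2*j)) = (51 + j)/(2*j))
R(T)/K = ((½)*(51 - 39)/(-39))/889 = ((½)*(-1/39)*12)*(1/889) = -2/13*1/889 = -2/11557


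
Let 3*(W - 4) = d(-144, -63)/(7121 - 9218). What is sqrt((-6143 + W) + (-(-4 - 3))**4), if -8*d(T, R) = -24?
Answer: I*sqrt(1826390771)/699 ≈ 61.139*I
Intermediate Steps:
d(T, R) = 3 (d(T, R) = -1/8*(-24) = 3)
W = 8387/2097 (W = 4 + (3/(7121 - 9218))/3 = 4 + (3/(-2097))/3 = 4 + (3*(-1/2097))/3 = 4 + (1/3)*(-1/699) = 4 - 1/2097 = 8387/2097 ≈ 3.9995)
sqrt((-6143 + W) + (-(-4 - 3))**4) = sqrt((-6143 + 8387/2097) + (-(-4 - 3))**4) = sqrt(-12873484/2097 + (-1*(-7))**4) = sqrt(-12873484/2097 + 7**4) = sqrt(-12873484/2097 + 2401) = sqrt(-7838587/2097) = I*sqrt(1826390771)/699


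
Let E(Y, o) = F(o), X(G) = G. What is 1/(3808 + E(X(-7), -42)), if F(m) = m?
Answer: 1/3766 ≈ 0.00026553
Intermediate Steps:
E(Y, o) = o
1/(3808 + E(X(-7), -42)) = 1/(3808 - 42) = 1/3766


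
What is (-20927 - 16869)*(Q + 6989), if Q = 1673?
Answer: -327388952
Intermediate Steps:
(-20927 - 16869)*(Q + 6989) = (-20927 - 16869)*(1673 + 6989) = -37796*8662 = -327388952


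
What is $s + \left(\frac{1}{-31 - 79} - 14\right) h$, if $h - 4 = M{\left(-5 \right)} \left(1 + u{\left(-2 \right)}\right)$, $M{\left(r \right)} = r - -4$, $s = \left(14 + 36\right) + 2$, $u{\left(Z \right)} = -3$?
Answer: $- \frac{1763}{55} \approx -32.055$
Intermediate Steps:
$s = 52$ ($s = 50 + 2 = 52$)
$M{\left(r \right)} = 4 + r$ ($M{\left(r \right)} = r + 4 = 4 + r$)
$h = 6$ ($h = 4 + \left(4 - 5\right) \left(1 - 3\right) = 4 - -2 = 4 + 2 = 6$)
$s + \left(\frac{1}{-31 - 79} - 14\right) h = 52 + \left(\frac{1}{-31 - 79} - 14\right) 6 = 52 + \left(\frac{1}{-110} - 14\right) 6 = 52 + \left(- \frac{1}{110} - 14\right) 6 = 52 - \frac{4623}{55} = - \frac{1763}{55}$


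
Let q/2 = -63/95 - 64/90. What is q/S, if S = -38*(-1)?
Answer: -235/3249 ≈ -0.072330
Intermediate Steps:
S = 38
q = -470/171 (q = 2*(-63/95 - 64/90) = 2*(-63*1/95 - 64*1/90) = 2*(-63/95 - 32/45) = 2*(-235/171) = -470/171 ≈ -2.7485)
q/S = -470/171/38 = -470/171*1/38 = -235/3249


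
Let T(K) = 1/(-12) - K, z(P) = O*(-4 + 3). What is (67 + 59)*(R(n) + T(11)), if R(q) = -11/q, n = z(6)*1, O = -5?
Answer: -16737/10 ≈ -1673.7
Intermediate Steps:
z(P) = 5 (z(P) = -5*(-4 + 3) = -5*(-1) = 5)
n = 5 (n = 5*1 = 5)
T(K) = -1/12 - K
(67 + 59)*(R(n) + T(11)) = (67 + 59)*(-11/5 + (-1/12 - 1*11)) = 126*(-11*⅕ + (-1/12 - 11)) = 126*(-11/5 - 133/12) = 126*(-797/60) = -16737/10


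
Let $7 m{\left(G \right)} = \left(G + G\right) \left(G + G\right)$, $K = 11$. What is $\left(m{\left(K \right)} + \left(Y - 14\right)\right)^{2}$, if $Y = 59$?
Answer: $\frac{638401}{49} \approx 13029.0$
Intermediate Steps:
$m{\left(G \right)} = \frac{4 G^{2}}{7}$ ($m{\left(G \right)} = \frac{\left(G + G\right) \left(G + G\right)}{7} = \frac{2 G 2 G}{7} = \frac{4 G^{2}}{7}$)
$\left(m{\left(K \right)} + \left(Y - 14\right)\right)^{2} = \left(\frac{4 \cdot 11^{2}}{7} + \left(59 - 14\right)\right)^{2} = \left(\frac{4}{7} \cdot 121 + \left(59 - 14\right)\right)^{2} = \left(\frac{484}{7} + 45\right)^{2} = \left(\frac{799}{7}\right)^{2} = \frac{638401}{49}$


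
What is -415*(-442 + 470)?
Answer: -11620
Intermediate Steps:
-415*(-442 + 470) = -415*28 = -11620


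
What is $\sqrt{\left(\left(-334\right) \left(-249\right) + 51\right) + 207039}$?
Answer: $4 \sqrt{18141} \approx 538.75$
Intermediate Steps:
$\sqrt{\left(\left(-334\right) \left(-249\right) + 51\right) + 207039} = \sqrt{\left(83166 + 51\right) + 207039} = \sqrt{83217 + 207039} = \sqrt{290256} = 4 \sqrt{18141}$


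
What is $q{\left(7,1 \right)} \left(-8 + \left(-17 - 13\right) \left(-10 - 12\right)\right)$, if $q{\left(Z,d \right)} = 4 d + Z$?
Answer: $7172$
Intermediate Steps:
$q{\left(Z,d \right)} = Z + 4 d$
$q{\left(7,1 \right)} \left(-8 + \left(-17 - 13\right) \left(-10 - 12\right)\right) = \left(7 + 4 \cdot 1\right) \left(-8 + \left(-17 - 13\right) \left(-10 - 12\right)\right) = \left(7 + 4\right) \left(-8 - -660\right) = 11 \left(-8 + 660\right) = 11 \cdot 652 = 7172$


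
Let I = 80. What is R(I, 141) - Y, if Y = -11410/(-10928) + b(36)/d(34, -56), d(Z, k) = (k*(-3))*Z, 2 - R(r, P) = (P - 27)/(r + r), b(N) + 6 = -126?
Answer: 1732841/6502160 ≈ 0.26650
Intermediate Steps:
b(N) = -132 (b(N) = -6 - 126 = -132)
R(r, P) = 2 - (-27 + P)/(2*r) (R(r, P) = 2 - (P - 27)/(r + r) = 2 - (-27 + P)/(2*r))
d(Z, k) = -3*Z*k (d(Z, k) = (-3*k)*Z = -3*Z*k)
Y = 663869/650216 (Y = -11410/(-10928) - 132/((-3*34*(-56))) = -11410*(-1/10928) - 132/5712 = 5705/5464 - 132*1/5712 = 5705/5464 - 11/476 = 663869/650216 ≈ 1.0210)
R(I, 141) - Y = (½)*(27 - 1*141 + 4*80)/80 - 1*663869/650216 = (½)*(1/80)*(27 - 141 + 320) - 663869/650216 = (½)*(1/80)*206 - 663869/650216 = 103/80 - 663869/650216 = 1732841/6502160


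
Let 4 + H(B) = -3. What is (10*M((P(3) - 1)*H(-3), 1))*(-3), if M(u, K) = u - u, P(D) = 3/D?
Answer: 0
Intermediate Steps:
H(B) = -7 (H(B) = -4 - 3 = -7)
M(u, K) = 0
(10*M((P(3) - 1)*H(-3), 1))*(-3) = (10*0)*(-3) = 0*(-3) = 0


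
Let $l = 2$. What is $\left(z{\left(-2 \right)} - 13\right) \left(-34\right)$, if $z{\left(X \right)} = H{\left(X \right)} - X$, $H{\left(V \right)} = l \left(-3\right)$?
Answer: $578$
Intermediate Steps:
$H{\left(V \right)} = -6$ ($H{\left(V \right)} = 2 \left(-3\right) = -6$)
$z{\left(X \right)} = -6 - X$
$\left(z{\left(-2 \right)} - 13\right) \left(-34\right) = \left(\left(-6 - -2\right) - 13\right) \left(-34\right) = \left(\left(-6 + 2\right) - 13\right) \left(-34\right) = \left(-4 - 13\right) \left(-34\right) = \left(-17\right) \left(-34\right) = 578$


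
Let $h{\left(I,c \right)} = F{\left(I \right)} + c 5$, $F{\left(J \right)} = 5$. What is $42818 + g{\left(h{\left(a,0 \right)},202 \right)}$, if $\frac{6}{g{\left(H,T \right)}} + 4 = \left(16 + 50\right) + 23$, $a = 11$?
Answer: $\frac{3639536}{85} \approx 42818.0$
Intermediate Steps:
$h{\left(I,c \right)} = 5 + 5 c$ ($h{\left(I,c \right)} = 5 + c 5 = 5 + 5 c$)
$g{\left(H,T \right)} = \frac{6}{85}$ ($g{\left(H,T \right)} = \frac{6}{-4 + \left(\left(16 + 50\right) + 23\right)} = \frac{6}{-4 + \left(66 + 23\right)} = \frac{6}{-4 + 89} = \frac{6}{85}$)
$42818 + g{\left(h{\left(a,0 \right)},202 \right)} = 42818 + \frac{6}{85} = \frac{3639536}{85}$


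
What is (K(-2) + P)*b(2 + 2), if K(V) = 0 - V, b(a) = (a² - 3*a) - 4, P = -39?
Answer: 0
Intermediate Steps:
b(a) = -4 + a² - 3*a
K(V) = -V
(K(-2) + P)*b(2 + 2) = (-1*(-2) - 39)*(-4 + (2 + 2)² - 3*(2 + 2)) = (2 - 39)*(-4 + 4² - 3*4) = -37*(-4 + 16 - 12) = -37*0 = 0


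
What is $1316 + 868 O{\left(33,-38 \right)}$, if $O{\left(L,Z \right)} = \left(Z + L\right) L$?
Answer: $-141904$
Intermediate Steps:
$O{\left(L,Z \right)} = L \left(L + Z\right)$ ($O{\left(L,Z \right)} = \left(L + Z\right) L = L \left(L + Z\right)$)
$1316 + 868 O{\left(33,-38 \right)} = 1316 + 868 \cdot 33 \left(33 - 38\right) = 1316 + 868 \cdot 33 \left(-5\right) = 1316 + 868 \left(-165\right) = 1316 - 143220 = -141904$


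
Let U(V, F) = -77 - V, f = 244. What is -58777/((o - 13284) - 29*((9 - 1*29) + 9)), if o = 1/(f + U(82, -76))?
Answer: 4996045/1102024 ≈ 4.5335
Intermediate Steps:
o = 1/85 (o = 1/(244 + (-77 - 1*82)) = 1/(244 + (-77 - 82)) = 1/(244 - 159) = 1/85 ≈ 0.011765)
-58777/((o - 13284) - 29*((9 - 1*29) + 9)) = -58777/((1/85 - 13284) - 29*((9 - 1*29) + 9)) = -58777/(-1129139/85 - 29*((9 - 29) + 9)) = -58777/(-1129139/85 - 29*(-20 + 9)) = -58777/(-1129139/85 - 29*(-11)) = -58777/(-1129139/85 + 319) = -58777/(-1102024/85) = -58777*(-85/1102024) = 4996045/1102024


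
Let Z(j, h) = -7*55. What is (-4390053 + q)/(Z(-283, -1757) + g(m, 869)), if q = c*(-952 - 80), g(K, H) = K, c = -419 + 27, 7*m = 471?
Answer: 27898563/2224 ≈ 12544.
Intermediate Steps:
m = 471/7 (m = (1/7)*471 = 471/7 ≈ 67.286)
c = -392
Z(j, h) = -385
q = 404544 (q = -392*(-952 - 80) = -392*(-1032) = 404544)
(-4390053 + q)/(Z(-283, -1757) + g(m, 869)) = (-4390053 + 404544)/(-385 + 471/7) = -3985509/(-2224/7) = -3985509*(-7/2224) = 27898563/2224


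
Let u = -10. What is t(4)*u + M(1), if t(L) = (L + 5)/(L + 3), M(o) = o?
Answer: -83/7 ≈ -11.857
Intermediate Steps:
t(L) = (5 + L)/(3 + L)
t(4)*u + M(1) = ((5 + 4)/(3 + 4))*(-10) + 1 = (9/7)*(-10) + 1 = -90/7 + 1 = -83/7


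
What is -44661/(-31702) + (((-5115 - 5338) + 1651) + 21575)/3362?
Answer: 138769982/26645531 ≈ 5.2080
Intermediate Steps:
-44661/(-31702) + (((-5115 - 5338) + 1651) + 21575)/3362 = -44661*(-1/31702) + ((-10453 + 1651) + 21575)*(1/3362) = 44661/31702 + (-8802 + 21575)*(1/3362) = 44661/31702 + 12773*(1/3362) = 44661/31702 + 12773/3362 = 138769982/26645531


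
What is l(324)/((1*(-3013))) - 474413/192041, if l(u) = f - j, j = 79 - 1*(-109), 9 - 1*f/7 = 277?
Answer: -1033033745/578619533 ≈ -1.7853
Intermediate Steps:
f = -1876 (f = 63 - 7*277 = 63 - 1939 = -1876)
j = 188 (j = 79 + 109 = 188)
l(u) = -2064 (l(u) = -1876 - 1*188 = -1876 - 188 = -2064)
l(324)/((1*(-3013))) - 474413/192041 = -2064/(1*(-3013)) - 474413/192041 = -2064/(-3013) - 474413*1/192041 = -2064*(-1/3013) - 474413/192041 = 2064/3013 - 474413/192041 = -1033033745/578619533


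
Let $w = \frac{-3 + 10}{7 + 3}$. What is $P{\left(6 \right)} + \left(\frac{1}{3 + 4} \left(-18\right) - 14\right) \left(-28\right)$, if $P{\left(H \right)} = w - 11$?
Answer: $\frac{4537}{10} \approx 453.7$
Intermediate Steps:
$w = \frac{7}{10} \approx 0.7$
$P{\left(H \right)} = - \frac{103}{10}$ ($P{\left(H \right)} = \frac{7}{10} - 11 = - \frac{103}{10}$)
$P{\left(6 \right)} + \left(\frac{1}{3 + 4} \left(-18\right) - 14\right) \left(-28\right) = - \frac{103}{10} + \left(\frac{1}{3 + 4} \left(-18\right) - 14\right) \left(-28\right) = - \frac{103}{10} + \left(\frac{1}{7} \left(-18\right) - 14\right) \left(-28\right) = - \frac{103}{10} + \left(- \frac{18}{7} - 14\right) \left(-28\right) = - \frac{103}{10} - -464 = - \frac{103}{10} + 464 = \frac{4537}{10}$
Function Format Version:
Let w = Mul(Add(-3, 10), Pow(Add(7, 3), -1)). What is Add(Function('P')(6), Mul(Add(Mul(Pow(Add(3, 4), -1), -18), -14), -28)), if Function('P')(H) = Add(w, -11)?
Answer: Rational(4537, 10) ≈ 453.70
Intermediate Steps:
w = Rational(7, 10) (w = Mul(7, Pow(10, -1)) = Mul(7, Rational(1, 10)) = Rational(7, 10) ≈ 0.70000)
Function('P')(H) = Rational(-103, 10) (Function('P')(H) = Add(Rational(7, 10), -11) = Rational(-103, 10))
Add(Function('P')(6), Mul(Add(Mul(Pow(Add(3, 4), -1), -18), -14), -28)) = Add(Rational(-103, 10), Mul(Add(Mul(Pow(Add(3, 4), -1), -18), -14), -28)) = Add(Rational(-103, 10), Mul(Add(Mul(Pow(7, -1), -18), -14), -28)) = Add(Rational(-103, 10), Mul(Add(Mul(Rational(1, 7), -18), -14), -28)) = Add(Rational(-103, 10), Mul(Add(Rational(-18, 7), -14), -28)) = Add(Rational(-103, 10), Mul(Rational(-116, 7), -28)) = Add(Rational(-103, 10), 464) = Rational(4537, 10)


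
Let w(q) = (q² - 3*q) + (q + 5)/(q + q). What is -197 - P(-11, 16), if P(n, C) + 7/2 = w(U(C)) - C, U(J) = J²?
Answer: -33252357/512 ≈ -64946.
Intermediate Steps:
w(q) = q² - 3*q + (5 + q)/(2*q) (w(q) = (q² - 3*q) + (5 + q)/((2*q)) = (q² - 3*q) + (5 + q)*(1/(2*q)) = (q² - 3*q) + (5 + q)/(2*q) = q² - 3*q + (5 + q)/(2*q))
P(n, C) = -3 + C⁴ - C - 3*C² + 5/(2*C²) (P(n, C) = -7/2 + ((½ + (C²)² - 3*C² + 5/(2*(C²))) - C) = -7/2 + ((½ + C⁴ - 3*C² + 5/(2*C²)) - C) = -7/2 + (½ + C⁴ - C - 3*C² + 5/(2*C²)) = -3 + C⁴ - C - 3*C² + 5/(2*C²))
-197 - P(-11, 16) = -197 - (-3 + 16⁴ - 1*16 - 3*16² + (5/2)/16²) = -197 - (-3 + 65536 - 16 - 3*256 + (5/2)*(1/256)) = -197 - (-3 + 65536 - 16 - 768 + 5/512) = -197 - 1*33151493/512 = -197 - 33151493/512 = -33252357/512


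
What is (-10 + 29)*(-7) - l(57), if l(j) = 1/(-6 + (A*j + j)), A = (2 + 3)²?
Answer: -196309/1476 ≈ -133.00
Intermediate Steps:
A = 25 (A = 5² = 25)
l(j) = 1/(-6 + 26*j) (l(j) = 1/(-6 + (25*j + j)) = 1/(-6 + 26*j))
(-10 + 29)*(-7) - l(57) = (-10 + 29)*(-7) - 1/(2*(-3 + 13*57)) = 19*(-7) - 1/(2*(-3 + 741)) = -133 - 1/(2*738) = -133 - 1*1/1476 = -133 - 1/1476 = -196309/1476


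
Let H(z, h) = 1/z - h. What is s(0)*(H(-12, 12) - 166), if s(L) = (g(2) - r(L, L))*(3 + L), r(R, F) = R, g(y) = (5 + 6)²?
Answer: -258577/4 ≈ -64644.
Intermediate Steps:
g(y) = 121 (g(y) = 11² = 121)
s(L) = (3 + L)*(121 - L) (s(L) = (121 - L)*(3 + L) = (3 + L)*(121 - L))
s(0)*(H(-12, 12) - 166) = (363 - 1*0² + 118*0)*((1/(-12) - 1*12) - 166) = (363 - 1*0 + 0)*((-1/12 - 12) - 166) = (363 + 0 + 0)*(-145/12 - 166) = 363*(-2137/12) = -258577/4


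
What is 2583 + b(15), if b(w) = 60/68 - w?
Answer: 43671/17 ≈ 2568.9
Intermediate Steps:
b(w) = 15/17 - w (b(w) = 60*(1/68) - w = 15/17 - w)
2583 + b(15) = 2583 + (15/17 - 1*15) = 2583 + (15/17 - 15) = 2583 - 240/17 = 43671/17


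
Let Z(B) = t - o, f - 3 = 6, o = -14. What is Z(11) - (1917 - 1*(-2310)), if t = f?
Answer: -4204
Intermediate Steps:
f = 9 (f = 3 + 6 = 9)
t = 9
Z(B) = 23 (Z(B) = 9 - 1*(-14) = 9 + 14 = 23)
Z(11) - (1917 - 1*(-2310)) = 23 - (1917 - 1*(-2310)) = 23 - (1917 + 2310) = 23 - 1*4227 = 23 - 4227 = -4204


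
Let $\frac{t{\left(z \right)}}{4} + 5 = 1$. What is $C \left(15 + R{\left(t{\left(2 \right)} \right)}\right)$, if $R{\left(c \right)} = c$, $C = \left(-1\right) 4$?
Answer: $4$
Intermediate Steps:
$C = -4$
$t{\left(z \right)} = -16$ ($t{\left(z \right)} = -20 + 4 \cdot 1 = -20 + 4 = -16$)
$C \left(15 + R{\left(t{\left(2 \right)} \right)}\right) = - 4 \left(15 - 16\right) = \left(-4\right) \left(-1\right) = 4$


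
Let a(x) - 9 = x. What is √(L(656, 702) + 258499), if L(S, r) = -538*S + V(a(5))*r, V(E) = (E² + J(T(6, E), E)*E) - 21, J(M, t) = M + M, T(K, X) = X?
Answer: √303605 ≈ 551.00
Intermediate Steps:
J(M, t) = 2*M
a(x) = 9 + x
V(E) = -21 + 3*E² (V(E) = (E² + (2*E)*E) - 21 = (E² + 2*E²) - 21 = 3*E² - 21 = -21 + 3*E²)
L(S, r) = -538*S + 567*r (L(S, r) = -538*S + (-21 + 3*(9 + 5)²)*r = -538*S + (-21 + 3*14²)*r = -538*S + (-21 + 3*196)*r = -538*S + (-21 + 588)*r = -538*S + 567*r)
√(L(656, 702) + 258499) = √((-538*656 + 567*702) + 258499) = √((-352928 + 398034) + 258499) = √(45106 + 258499) = √303605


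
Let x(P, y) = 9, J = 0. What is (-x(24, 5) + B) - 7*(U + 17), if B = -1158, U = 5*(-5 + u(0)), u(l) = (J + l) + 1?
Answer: -1146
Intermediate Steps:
u(l) = 1 + l (u(l) = (0 + l) + 1 = l + 1 = 1 + l)
U = -20 (U = 5*(-5 + (1 + 0)) = 5*(-5 + 1) = 5*(-4) = -20)
(-x(24, 5) + B) - 7*(U + 17) = (-1*9 - 1158) - 7*(-20 + 17) = (-9 - 1158) - 7*(-3) = -1167 + 21 = -1146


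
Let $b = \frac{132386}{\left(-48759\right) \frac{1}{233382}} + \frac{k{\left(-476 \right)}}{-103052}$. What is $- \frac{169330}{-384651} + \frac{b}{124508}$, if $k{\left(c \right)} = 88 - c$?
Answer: $- \frac{93231061150824730255}{20053680515726949612} \approx -4.6491$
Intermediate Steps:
$b = - \frac{265328926628965}{418726039}$ ($b = \frac{132386}{\left(-48759\right) \frac{1}{233382}} + \frac{88 - -476}{-103052} = \frac{132386}{\left(-48759\right) \frac{1}{233382}} + \left(88 + 476\right) \left(- \frac{1}{103052}\right) = \frac{132386}{- \frac{16253}{77794}} + 564 \left(- \frac{1}{103052}\right) = 132386 \left(- \frac{77794}{16253}\right) - \frac{141}{25763} = - \frac{10298836484}{16253} - \frac{141}{25763} = - \frac{265328926628965}{418726039} \approx -6.3366 \cdot 10^{5}$)
$- \frac{169330}{-384651} + \frac{b}{124508} = - \frac{169330}{-384651} - \frac{265328926628965}{418726039 \cdot 124508} = \left(-169330\right) \left(- \frac{1}{384651}\right) - \frac{265328926628965}{52134741663812} = \frac{169330}{384651} - \frac{265328926628965}{52134741663812} = - \frac{93231061150824730255}{20053680515726949612}$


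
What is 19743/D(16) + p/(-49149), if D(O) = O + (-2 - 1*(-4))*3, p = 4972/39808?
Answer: 4828455152359/5380439328 ≈ 897.41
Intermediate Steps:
p = 1243/9952 (p = 4972*(1/39808) = 1243/9952 ≈ 0.12490)
D(O) = 6 + O (D(O) = O + (-2 + 4)*3 = O + 2*3 = O + 6 = 6 + O)
19743/D(16) + p/(-49149) = 19743/(6 + 16) + (1243/9952)/(-49149) = 19743/22 + (1243/9952)*(-1/49149) = 19743*(1/22) - 1243/489130848 = 19743/22 - 1243/489130848 = 4828455152359/5380439328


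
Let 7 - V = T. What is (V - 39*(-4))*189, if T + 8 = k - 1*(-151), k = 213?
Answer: -36477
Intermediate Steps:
T = 356 (T = -8 + (213 - 1*(-151)) = -8 + (213 + 151) = -8 + 364 = 356)
V = -349 (V = 7 - 1*356 = 7 - 356 = -349)
(V - 39*(-4))*189 = (-349 - 39*(-4))*189 = (-349 + 156)*189 = -193*189 = -36477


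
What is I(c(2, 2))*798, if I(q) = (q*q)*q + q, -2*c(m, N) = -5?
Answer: 57855/4 ≈ 14464.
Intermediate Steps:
c(m, N) = 5/2 (c(m, N) = -½*(-5) = 5/2)
I(q) = q + q³ (I(q) = q²*q + q = q³ + q = q + q³)
I(c(2, 2))*798 = (5/2 + (5/2)³)*798 = (5/2 + 125/8)*798 = (145/8)*798 = 57855/4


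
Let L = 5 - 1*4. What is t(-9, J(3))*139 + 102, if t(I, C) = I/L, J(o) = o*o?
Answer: -1149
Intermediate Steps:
L = 1 (L = 5 - 4 = 1)
J(o) = o²
t(I, C) = I (t(I, C) = I/1 = I*1 = I)
t(-9, J(3))*139 + 102 = -9*139 + 102 = -1251 + 102 = -1149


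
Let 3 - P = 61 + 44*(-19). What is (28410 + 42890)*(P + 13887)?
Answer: 1045614500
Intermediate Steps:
P = 778 (P = 3 - (61 + 44*(-19)) = 3 - (61 - 836) = 3 - 1*(-775) = 3 + 775 = 778)
(28410 + 42890)*(P + 13887) = (28410 + 42890)*(778 + 13887) = 71300*14665 = 1045614500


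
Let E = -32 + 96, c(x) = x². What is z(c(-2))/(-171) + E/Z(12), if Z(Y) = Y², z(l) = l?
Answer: 8/19 ≈ 0.42105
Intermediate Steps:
E = 64
z(c(-2))/(-171) + E/Z(12) = (-2)²/(-171) + 64/(12²) = 4*(-1/171) + 64/144 = -4/171 + 64*(1/144) = -4/171 + 4/9 = 8/19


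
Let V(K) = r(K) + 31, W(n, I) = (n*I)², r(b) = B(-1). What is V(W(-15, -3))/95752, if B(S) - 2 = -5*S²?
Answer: 7/23938 ≈ 0.00029242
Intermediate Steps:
B(S) = 2 - 5*S²
r(b) = -3 (r(b) = 2 - 5*(-1)² = 2 - 5*1 = 2 - 5 = -3)
W(n, I) = I²*n² (W(n, I) = (I*n)² = I²*n²)
V(K) = 28 (V(K) = -3 + 31 = 28)
V(W(-15, -3))/95752 = 28/95752 = 28*(1/95752) = 7/23938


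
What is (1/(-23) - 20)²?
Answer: 212521/529 ≈ 401.74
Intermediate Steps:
(1/(-23) - 20)² = (-1/23 - 20)² = (-461/23)² = 212521/529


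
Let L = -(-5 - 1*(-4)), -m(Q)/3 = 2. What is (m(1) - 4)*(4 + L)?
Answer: -50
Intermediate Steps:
m(Q) = -6 (m(Q) = -3*2 = -6)
L = 1 (L = -(-5 + 4) = -1*(-1) = 1)
(m(1) - 4)*(4 + L) = (-6 - 4)*(4 + 1) = -10*5 = -50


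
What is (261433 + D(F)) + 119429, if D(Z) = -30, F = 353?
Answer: 380832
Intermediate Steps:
(261433 + D(F)) + 119429 = (261433 - 30) + 119429 = 261403 + 119429 = 380832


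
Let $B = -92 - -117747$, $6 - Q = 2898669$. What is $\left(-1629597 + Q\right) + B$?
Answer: $-4410605$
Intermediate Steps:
$Q = -2898663$ ($Q = 6 - 2898669 = -2898663$)
$B = 117655$ ($B = -92 + 117747 = 117655$)
$\left(-1629597 + Q\right) + B = \left(-1629597 - 2898663\right) + 117655 = -4528260 + 117655 = -4410605$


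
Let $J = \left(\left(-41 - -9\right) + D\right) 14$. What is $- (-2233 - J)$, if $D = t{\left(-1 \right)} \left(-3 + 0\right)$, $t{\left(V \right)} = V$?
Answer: $1827$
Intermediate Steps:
$D = 3$ ($D = - (-3 + 0) = \left(-1\right) \left(-3\right) = 3$)
$J = -406$ ($J = \left(\left(-41 - -9\right) + 3\right) 14 = \left(\left(-41 + 9\right) + 3\right) 14 = \left(-32 + 3\right) 14 = \left(-29\right) 14 = -406$)
$- (-2233 - J) = - (-2233 - -406) = - (-2233 + 406) = \left(-1\right) \left(-1827\right) = 1827$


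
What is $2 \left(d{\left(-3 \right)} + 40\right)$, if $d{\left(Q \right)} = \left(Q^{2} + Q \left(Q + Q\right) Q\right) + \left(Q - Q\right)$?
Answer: $-10$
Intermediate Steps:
$d{\left(Q \right)} = Q^{2} + 2 Q^{3}$ ($d{\left(Q \right)} = \left(Q^{2} + Q 2 Q Q\right) + 0 = \left(Q^{2} + 2 Q^{2} Q\right) + 0 = \left(Q^{2} + 2 Q^{3}\right) + 0 = Q^{2} + 2 Q^{3}$)
$2 \left(d{\left(-3 \right)} + 40\right) = 2 \left(\left(-3\right)^{2} \left(1 + 2 \left(-3\right)\right) + 40\right) = 2 \left(9 \left(1 - 6\right) + 40\right) = 2 \left(9 \left(-5\right) + 40\right) = 2 \left(-45 + 40\right) = 2 \left(-5\right) = -10$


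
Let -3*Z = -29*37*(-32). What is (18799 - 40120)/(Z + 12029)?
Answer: -621/17 ≈ -36.529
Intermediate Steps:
Z = -34336/3 (Z = -(-29*37)*(-32)/3 = -(-1073)*(-32)/3 = -1/3*34336 = -34336/3 ≈ -11445.)
(18799 - 40120)/(Z + 12029) = (18799 - 40120)/(-34336/3 + 12029) = -21321/1751/3 = -21321*3/1751 = -621/17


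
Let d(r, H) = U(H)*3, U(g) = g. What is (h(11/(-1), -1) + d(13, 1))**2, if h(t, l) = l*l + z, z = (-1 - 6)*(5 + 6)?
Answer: 5329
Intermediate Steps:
z = -77 (z = -7*11 = -77)
h(t, l) = -77 + l**2 (h(t, l) = l*l - 77 = l**2 - 77 = -77 + l**2)
d(r, H) = 3*H (d(r, H) = H*3 = 3*H)
(h(11/(-1), -1) + d(13, 1))**2 = ((-77 + (-1)**2) + 3*1)**2 = ((-77 + 1) + 3)**2 = (-76 + 3)**2 = (-73)**2 = 5329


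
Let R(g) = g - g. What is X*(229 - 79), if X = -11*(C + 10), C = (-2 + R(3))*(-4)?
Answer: -29700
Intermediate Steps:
R(g) = 0
C = 8 (C = (-2 + 0)*(-4) = -2*(-4) = 8)
X = -198 (X = -11*(8 + 10) = -11*18 = -198)
X*(229 - 79) = -198*(229 - 79) = -198*150 = -29700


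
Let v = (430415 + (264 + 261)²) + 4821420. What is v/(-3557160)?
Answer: -276373/177858 ≈ -1.5539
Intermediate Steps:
v = 5527460 (v = (430415 + 525²) + 4821420 = (430415 + 275625) + 4821420 = 706040 + 4821420 = 5527460)
v/(-3557160) = 5527460/(-3557160) = 5527460*(-1/3557160) = -276373/177858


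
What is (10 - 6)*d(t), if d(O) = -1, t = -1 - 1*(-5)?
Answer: -4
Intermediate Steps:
t = 4 (t = -1 + 5 = 4)
(10 - 6)*d(t) = (10 - 6)*(-1) = 4*(-1) = -4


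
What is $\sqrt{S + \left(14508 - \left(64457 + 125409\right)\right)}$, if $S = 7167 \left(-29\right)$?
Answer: $i \sqrt{383201} \approx 619.03 i$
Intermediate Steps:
$S = -207843$
$\sqrt{S + \left(14508 - \left(64457 + 125409\right)\right)} = \sqrt{-207843 + \left(14508 - \left(64457 + 125409\right)\right)} = \sqrt{-207843 + \left(14508 - 189866\right)} = \sqrt{-207843 - 175358} = \sqrt{-383201} = i \sqrt{383201}$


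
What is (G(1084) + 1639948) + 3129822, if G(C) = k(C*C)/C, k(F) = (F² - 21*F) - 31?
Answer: 1385902357609/1084 ≈ 1.2785e+9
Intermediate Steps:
k(F) = -31 + F² - 21*F
G(C) = (-31 + C⁴ - 21*C²)/C (G(C) = (-31 + (C*C)² - 21*C*C)/C = (-31 + (C²)² - 21*C²)/C = (-31 + C⁴ - 21*C²)/C)
(G(1084) + 1639948) + 3129822 = ((1084³ - 31/1084 - 21*1084) + 1639948) + 3129822 = ((1273760704 - 31*1/1084 - 22764) + 1639948) + 3129822 = ((1273760704 - 31/1084 - 22764) + 1639948) + 3129822 = (1380731926929/1084 + 1639948) + 3129822 = 1382509630561/1084 + 3129822 = 1385902357609/1084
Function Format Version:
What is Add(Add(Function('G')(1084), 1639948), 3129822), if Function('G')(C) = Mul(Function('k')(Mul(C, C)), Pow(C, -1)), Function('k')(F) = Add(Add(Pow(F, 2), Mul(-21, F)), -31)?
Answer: Rational(1385902357609, 1084) ≈ 1.2785e+9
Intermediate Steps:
Function('k')(F) = Add(-31, Pow(F, 2), Mul(-21, F))
Function('G')(C) = Mul(Pow(C, -1), Add(-31, Pow(C, 4), Mul(-21, Pow(C, 2)))) (Function('G')(C) = Mul(Add(-31, Pow(Mul(C, C), 2), Mul(-21, Mul(C, C))), Pow(C, -1)) = Mul(Add(-31, Pow(Pow(C, 2), 2), Mul(-21, Pow(C, 2))), Pow(C, -1)) = Mul(Add(-31, Pow(C, 4), Mul(-21, Pow(C, 2))), Pow(C, -1)) = Mul(Pow(C, -1), Add(-31, Pow(C, 4), Mul(-21, Pow(C, 2)))))
Add(Add(Function('G')(1084), 1639948), 3129822) = Add(Add(Add(Pow(1084, 3), Mul(-31, Pow(1084, -1)), Mul(-21, 1084)), 1639948), 3129822) = Add(Add(Add(1273760704, Mul(-31, Rational(1, 1084)), -22764), 1639948), 3129822) = Add(Add(Add(1273760704, Rational(-31, 1084), -22764), 1639948), 3129822) = Add(Add(Rational(1380731926929, 1084), 1639948), 3129822) = Add(Rational(1382509630561, 1084), 3129822) = Rational(1385902357609, 1084)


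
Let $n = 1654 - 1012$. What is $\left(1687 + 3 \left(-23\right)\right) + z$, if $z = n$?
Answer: $2260$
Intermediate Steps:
$n = 642$ ($n = 1654 - 1012 = 642$)
$z = 642$
$\left(1687 + 3 \left(-23\right)\right) + z = \left(1687 + 3 \left(-23\right)\right) + 642 = \left(1687 - 69\right) + 642 = 1618 + 642 = 2260$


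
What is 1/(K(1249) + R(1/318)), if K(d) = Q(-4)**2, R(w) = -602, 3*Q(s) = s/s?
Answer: -9/5417 ≈ -0.0016614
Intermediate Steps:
Q(s) = 1/3 (Q(s) = (s/s)/3 = (1/3)*1 = 1/3)
K(d) = 1/9 (K(d) = (1/3)**2 = 1/9)
1/(K(1249) + R(1/318)) = 1/(1/9 - 602) = 1/(-5417/9) = -9/5417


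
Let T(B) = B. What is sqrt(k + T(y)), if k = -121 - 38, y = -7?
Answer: I*sqrt(166) ≈ 12.884*I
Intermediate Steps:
k = -159
sqrt(k + T(y)) = sqrt(-159 - 7) = sqrt(-166) = I*sqrt(166)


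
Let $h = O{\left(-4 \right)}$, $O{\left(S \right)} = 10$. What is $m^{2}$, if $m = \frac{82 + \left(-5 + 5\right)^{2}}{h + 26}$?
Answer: $\frac{1681}{324} \approx 5.1883$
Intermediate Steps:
$h = 10$
$m = \frac{41}{18}$ ($m = \frac{82 + \left(-5 + 5\right)^{2}}{10 + 26} = \frac{82 + 0^{2}}{36} = \left(82 + 0\right) \frac{1}{36} = 82 \cdot \frac{1}{36} = \frac{41}{18} \approx 2.2778$)
$m^{2} = \left(\frac{41}{18}\right)^{2} = \frac{1681}{324}$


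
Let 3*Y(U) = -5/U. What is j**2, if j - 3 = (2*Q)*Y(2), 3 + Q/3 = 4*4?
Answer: 3844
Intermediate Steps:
Y(U) = -5/(3*U) (Y(U) = (-5/U)/3 = -5/(3*U))
Q = 39 (Q = -9 + 3*(4*4) = -9 + 3*16 = -9 + 48 = 39)
j = -62 (j = 3 + (2*39)*(-5/3/2) = 3 + 78*(-5/3*1/2) = 3 + 78*(-5/6) = 3 - 65 = -62)
j**2 = (-62)**2 = 3844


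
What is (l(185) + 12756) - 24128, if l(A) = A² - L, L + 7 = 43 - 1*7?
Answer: 22824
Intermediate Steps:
L = 29 (L = -7 + (43 - 1*7) = -7 + (43 - 7) = -7 + 36 = 29)
l(A) = -29 + A² (l(A) = A² - 1*29 = A² - 29 = -29 + A²)
(l(185) + 12756) - 24128 = ((-29 + 185²) + 12756) - 24128 = ((-29 + 34225) + 12756) - 24128 = (34196 + 12756) - 24128 = 46952 - 24128 = 22824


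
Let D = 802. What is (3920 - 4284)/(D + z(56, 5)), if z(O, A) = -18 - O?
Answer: -1/2 ≈ -0.50000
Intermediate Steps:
(3920 - 4284)/(D + z(56, 5)) = (3920 - 4284)/(802 + (-18 - 1*56)) = -364/(802 + (-18 - 56)) = -364/(802 - 74) = -364/728 = -364*1/728 = -1/2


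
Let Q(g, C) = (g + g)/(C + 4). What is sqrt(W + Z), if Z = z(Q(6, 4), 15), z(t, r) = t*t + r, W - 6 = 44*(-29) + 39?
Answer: I*sqrt(4855)/2 ≈ 34.839*I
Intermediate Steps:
Q(g, C) = 2*g/(4 + C) (Q(g, C) = (2*g)/(4 + C) = 2*g/(4 + C))
W = -1231 (W = 6 + (44*(-29) + 39) = 6 + (-1276 + 39) = 6 - 1237 = -1231)
z(t, r) = r + t**2 (z(t, r) = t**2 + r = r + t**2)
Z = 69/4 (Z = 15 + (2*6/(4 + 4))**2 = 15 + (2*6/8)**2 = 15 + (2*6*(1/8))**2 = 15 + (3/2)**2 = 15 + 9/4 = 69/4 ≈ 17.250)
sqrt(W + Z) = sqrt(-1231 + 69/4) = sqrt(-4855/4) = I*sqrt(4855)/2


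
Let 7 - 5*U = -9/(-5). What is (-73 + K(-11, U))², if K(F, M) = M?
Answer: 3236401/625 ≈ 5178.2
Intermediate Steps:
U = 26/25 (U = 7/5 - (-9)/(5*(-5)) = 7/5 - (-9)*(-1)/(5*5) = 7/5 - ⅕*9/5 = 7/5 - 9/25 = 26/25 ≈ 1.0400)
(-73 + K(-11, U))² = (-73 + 26/25)² = (-1799/25)² = 3236401/625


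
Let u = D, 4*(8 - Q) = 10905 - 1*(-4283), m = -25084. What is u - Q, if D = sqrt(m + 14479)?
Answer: 3789 + I*sqrt(10605) ≈ 3789.0 + 102.98*I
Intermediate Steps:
Q = -3789 (Q = 8 - (10905 - 1*(-4283))/4 = 8 - (10905 + 4283)/4 = 8 - 1/4*15188 = 8 - 3797 = -3789)
D = I*sqrt(10605) (D = sqrt(-25084 + 14479) = sqrt(-10605) = I*sqrt(10605) ≈ 102.98*I)
u = I*sqrt(10605) ≈ 102.98*I
u - Q = I*sqrt(10605) - 1*(-3789) = I*sqrt(10605) + 3789 = 3789 + I*sqrt(10605)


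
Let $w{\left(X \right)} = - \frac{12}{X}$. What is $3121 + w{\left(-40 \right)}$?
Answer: $\frac{31213}{10} \approx 3121.3$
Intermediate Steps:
$3121 + w{\left(-40 \right)} = 3121 - \frac{12}{-40} = 3121 - - \frac{3}{10} = 3121 + \frac{3}{10} = \frac{31213}{10}$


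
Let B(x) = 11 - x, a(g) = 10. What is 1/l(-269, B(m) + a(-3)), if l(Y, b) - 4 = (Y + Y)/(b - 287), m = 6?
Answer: 136/813 ≈ 0.16728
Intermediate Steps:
l(Y, b) = 4 + 2*Y/(-287 + b) (l(Y, b) = 4 + (Y + Y)/(b - 287) = 4 + (2*Y)/(-287 + b) = 4 + 2*Y/(-287 + b))
1/l(-269, B(m) + a(-3)) = 1/(2*(-574 - 269 + 2*((11 - 1*6) + 10))/(-287 + ((11 - 1*6) + 10))) = 1/(2*(-574 - 269 + 2*((11 - 6) + 10))/(-287 + ((11 - 6) + 10))) = 1/(2*(-574 - 269 + 2*(5 + 10))/(-287 + (5 + 10))) = 1/(2*(-574 - 269 + 2*15)/(-287 + 15)) = 1/(2*(-574 - 269 + 30)/(-272)) = 1/(2*(-1/272)*(-813)) = 1/(813/136) = 136/813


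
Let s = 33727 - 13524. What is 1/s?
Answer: 1/20203 ≈ 4.9498e-5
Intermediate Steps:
s = 20203
1/s = 1/20203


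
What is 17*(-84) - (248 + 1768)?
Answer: -3444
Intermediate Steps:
17*(-84) - (248 + 1768) = -1428 - 1*2016 = -1428 - 2016 = -3444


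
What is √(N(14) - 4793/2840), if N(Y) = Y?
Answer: √24826570/1420 ≈ 3.5089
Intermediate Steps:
√(N(14) - 4793/2840) = √(14 - 4793/2840) = √(34967/2840) = √24826570/1420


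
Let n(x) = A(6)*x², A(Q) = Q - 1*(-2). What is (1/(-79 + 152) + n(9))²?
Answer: 2237763025/5329 ≈ 4.1992e+5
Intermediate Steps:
A(Q) = 2 + Q (A(Q) = Q + 2 = 2 + Q)
n(x) = 8*x² (n(x) = (2 + 6)*x² = 8*x²)
(1/(-79 + 152) + n(9))² = (1/(-79 + 152) + 8*9²)² = (1/73 + 8*81)² = (1/73 + 648)² = (47305/73)² = 2237763025/5329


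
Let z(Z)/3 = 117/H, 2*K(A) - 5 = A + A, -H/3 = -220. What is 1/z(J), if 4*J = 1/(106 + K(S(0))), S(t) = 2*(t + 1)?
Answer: 220/117 ≈ 1.8803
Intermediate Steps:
H = 660 (H = -3*(-220) = 660)
S(t) = 2 + 2*t (S(t) = 2*(1 + t) = 2 + 2*t)
K(A) = 5/2 + A (K(A) = 5/2 + (A + A)/2 = 5/2 + (2*A)/2 = 5/2 + A)
J = 1/442 (J = 1/(4*(106 + (5/2 + (2 + 2*0)))) = 1/(4*(106 + (5/2 + (2 + 0)))) = 1/(4*(106 + (5/2 + 2))) = 1/(4*(106 + 9/2)) = 1/(4*(221/2)) = (¼)*(2/221) = 1/442 ≈ 0.0022624)
z(Z) = 117/220 (z(Z) = 3*(117/660) = 3*(117*(1/660)) = 3*(39/220) = 117/220)
1/z(J) = 1/(117/220) = 220/117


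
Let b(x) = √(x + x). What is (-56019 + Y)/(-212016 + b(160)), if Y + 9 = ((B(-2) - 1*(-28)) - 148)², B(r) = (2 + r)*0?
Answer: 137903157/702355999 + 10407*√5/1404711998 ≈ 0.19636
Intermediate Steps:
B(r) = 0
b(x) = √2*√x (b(x) = √(2*x) = √2*√x)
Y = 14391 (Y = -9 + ((0 - 1*(-28)) - 148)² = -9 + ((0 + 28) - 148)² = -9 + (28 - 148)² = -9 + (-120)² = -9 + 14400 = 14391)
(-56019 + Y)/(-212016 + b(160)) = (-56019 + 14391)/(-212016 + √2*√160) = -41628/(-212016 + √2*(4*√10)) = -41628/(-212016 + 8*√5)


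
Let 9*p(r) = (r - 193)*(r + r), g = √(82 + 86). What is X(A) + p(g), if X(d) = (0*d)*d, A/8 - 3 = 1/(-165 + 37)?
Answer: 112/3 - 772*√42/9 ≈ -518.57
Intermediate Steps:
g = 2*√42 (g = √168 = 2*√42 ≈ 12.961)
A = 383/16 (A = 24 + 8/(-165 + 37) = 24 + 8/(-128) = 24 + 8*(-1/128) = 24 - 1/16 = 383/16 ≈ 23.938)
X(d) = 0 (X(d) = 0*d = 0)
p(r) = 2*r*(-193 + r)/9 (p(r) = ((r - 193)*(r + r))/9 = ((-193 + r)*(2*r))/9 = (2*r*(-193 + r))/9 = 2*r*(-193 + r)/9)
X(A) + p(g) = 0 + 2*(2*√42)*(-193 + 2*√42)/9 = 0 + 4*√42*(-193 + 2*√42)/9 = 4*√42*(-193 + 2*√42)/9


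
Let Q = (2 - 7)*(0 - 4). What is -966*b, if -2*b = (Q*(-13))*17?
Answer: -2134860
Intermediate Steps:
Q = 20 (Q = -5*(-4) = 20)
b = 2210 (b = -20*(-13)*17/2 = -(-130)*17 = -1/2*(-4420) = 2210)
-966*b = -966*2210 = -2134860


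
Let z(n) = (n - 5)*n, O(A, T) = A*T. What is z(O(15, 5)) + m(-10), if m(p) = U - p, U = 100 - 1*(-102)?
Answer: 5462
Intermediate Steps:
U = 202 (U = 100 + 102 = 202)
z(n) = n*(-5 + n) (z(n) = (-5 + n)*n = n*(-5 + n))
m(p) = 202 - p
z(O(15, 5)) + m(-10) = (15*5)*(-5 + 15*5) + (202 - 1*(-10)) = 75*(-5 + 75) + (202 + 10) = 75*70 + 212 = 5250 + 212 = 5462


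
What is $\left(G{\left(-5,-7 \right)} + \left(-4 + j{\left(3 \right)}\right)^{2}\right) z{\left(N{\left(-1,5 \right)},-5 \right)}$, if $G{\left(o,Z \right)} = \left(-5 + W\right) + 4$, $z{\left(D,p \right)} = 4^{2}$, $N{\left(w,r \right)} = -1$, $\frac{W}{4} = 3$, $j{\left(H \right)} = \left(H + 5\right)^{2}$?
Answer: $57776$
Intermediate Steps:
$j{\left(H \right)} = \left(5 + H\right)^{2}$
$W = 12$ ($W = 4 \cdot 3 = 12$)
$z{\left(D,p \right)} = 16$
$G{\left(o,Z \right)} = 11$ ($G{\left(o,Z \right)} = \left(-5 + 12\right) + 4 = 7 + 4 = 11$)
$\left(G{\left(-5,-7 \right)} + \left(-4 + j{\left(3 \right)}\right)^{2}\right) z{\left(N{\left(-1,5 \right)},-5 \right)} = \left(11 + \left(-4 + \left(5 + 3\right)^{2}\right)^{2}\right) 16 = \left(11 + \left(-4 + 8^{2}\right)^{2}\right) 16 = \left(11 + \left(-4 + 64\right)^{2}\right) 16 = \left(11 + 60^{2}\right) 16 = \left(11 + 3600\right) 16 = 3611 \cdot 16 = 57776$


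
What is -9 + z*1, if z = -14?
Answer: -23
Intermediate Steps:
-9 + z*1 = -9 - 14*1 = -9 - 14 = -23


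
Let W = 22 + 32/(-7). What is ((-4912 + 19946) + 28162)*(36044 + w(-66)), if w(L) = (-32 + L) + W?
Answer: 10874333824/7 ≈ 1.5535e+9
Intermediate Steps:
W = 122/7 (W = 22 + 32*(-⅐) = 22 - 32/7 = 122/7 ≈ 17.429)
w(L) = -102/7 + L (w(L) = (-32 + L) + 122/7 = -102/7 + L)
((-4912 + 19946) + 28162)*(36044 + w(-66)) = ((-4912 + 19946) + 28162)*(36044 + (-102/7 - 66)) = (15034 + 28162)*(36044 - 564/7) = 43196*(251744/7) = 10874333824/7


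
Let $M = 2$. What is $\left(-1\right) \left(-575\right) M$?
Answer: $1150$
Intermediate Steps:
$\left(-1\right) \left(-575\right) M = \left(-1\right) \left(-575\right) 2 = 575 \cdot 2 = 1150$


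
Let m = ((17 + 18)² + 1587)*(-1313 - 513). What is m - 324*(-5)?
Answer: -5133092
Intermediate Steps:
m = -5134712 (m = (35² + 1587)*(-1826) = (1225 + 1587)*(-1826) = 2812*(-1826) = -5134712)
m - 324*(-5) = -5134712 - 324*(-5) = -5134712 + 1620 = -5133092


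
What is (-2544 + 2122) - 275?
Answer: -697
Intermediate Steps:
(-2544 + 2122) - 275 = -422 - 275 = -697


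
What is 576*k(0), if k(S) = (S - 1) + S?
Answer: -576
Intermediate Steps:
k(S) = -1 + 2*S (k(S) = (-1 + S) + S = -1 + 2*S)
576*k(0) = 576*(-1 + 2*0) = 576*(-1 + 0) = 576*(-1) = -576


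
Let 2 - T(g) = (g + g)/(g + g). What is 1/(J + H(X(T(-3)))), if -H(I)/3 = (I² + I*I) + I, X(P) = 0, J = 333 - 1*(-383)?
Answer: 1/716 ≈ 0.0013966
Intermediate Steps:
J = 716 (J = 333 + 383 = 716)
T(g) = 1 (T(g) = 2 - (g + g)/(g + g) = 2 - 2*g/(2*g) = 2 - 2*g*1/(2*g) = 2 - 1*1 = 2 - 1 = 1)
H(I) = -6*I² - 3*I (H(I) = -3*((I² + I*I) + I) = -3*((I² + I²) + I) = -3*(2*I² + I) = -3*(I + 2*I²) = -6*I² - 3*I)
1/(J + H(X(T(-3)))) = 1/(716 - 3*0*(1 + 2*0)) = 1/(716 - 3*0*(1 + 0)) = 1/(716 - 3*0*1) = 1/(716 + 0) = 1/716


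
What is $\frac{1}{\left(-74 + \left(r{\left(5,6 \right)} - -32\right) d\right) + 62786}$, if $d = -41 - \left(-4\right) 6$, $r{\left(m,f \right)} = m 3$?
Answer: $\frac{1}{61913} \approx 1.6152 \cdot 10^{-5}$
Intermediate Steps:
$r{\left(m,f \right)} = 3 m$
$d = -17$ ($d = -41 - -24 = -41 + 24 = -17$)
$\frac{1}{\left(-74 + \left(r{\left(5,6 \right)} - -32\right) d\right) + 62786} = \frac{1}{\left(-74 + \left(3 \cdot 5 - -32\right) \left(-17\right)\right) + 62786} = \frac{1}{\left(-74 + \left(15 + 32\right) \left(-17\right)\right) + 62786} = \frac{1}{\left(-74 + 47 \left(-17\right)\right) + 62786} = \frac{1}{\left(-74 - 799\right) + 62786} = \frac{1}{-873 + 62786} = \frac{1}{61913}$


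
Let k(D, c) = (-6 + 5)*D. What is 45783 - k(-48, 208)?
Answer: 45735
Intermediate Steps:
k(D, c) = -D
45783 - k(-48, 208) = 45783 - (-1)*(-48) = 45783 - 1*48 = 45783 - 48 = 45735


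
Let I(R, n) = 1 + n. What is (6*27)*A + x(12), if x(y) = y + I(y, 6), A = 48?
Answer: 7795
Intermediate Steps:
x(y) = 7 + y (x(y) = y + (1 + 6) = y + 7 = 7 + y)
(6*27)*A + x(12) = (6*27)*48 + (7 + 12) = 162*48 + 19 = 7776 + 19 = 7795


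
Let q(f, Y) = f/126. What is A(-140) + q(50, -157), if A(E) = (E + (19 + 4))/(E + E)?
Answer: 2053/2520 ≈ 0.81468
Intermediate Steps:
A(E) = (23 + E)/(2*E) (A(E) = (E + 23)/((2*E)) = (23 + E)*(1/(2*E)) = (23 + E)/(2*E))
q(f, Y) = f/126 (q(f, Y) = f*(1/126) = f/126)
A(-140) + q(50, -157) = (½)*(23 - 140)/(-140) + (1/126)*50 = (½)*(-1/140)*(-117) + 25/63 = 117/280 + 25/63 = 2053/2520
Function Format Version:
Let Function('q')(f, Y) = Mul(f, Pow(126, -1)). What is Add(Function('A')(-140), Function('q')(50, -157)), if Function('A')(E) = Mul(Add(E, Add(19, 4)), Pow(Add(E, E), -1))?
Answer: Rational(2053, 2520) ≈ 0.81468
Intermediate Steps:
Function('A')(E) = Mul(Rational(1, 2), Pow(E, -1), Add(23, E)) (Function('A')(E) = Mul(Add(E, 23), Pow(Mul(2, E), -1)) = Mul(Add(23, E), Mul(Rational(1, 2), Pow(E, -1))) = Mul(Rational(1, 2), Pow(E, -1), Add(23, E)))
Function('q')(f, Y) = Mul(Rational(1, 126), f) (Function('q')(f, Y) = Mul(f, Rational(1, 126)) = Mul(Rational(1, 126), f))
Add(Function('A')(-140), Function('q')(50, -157)) = Add(Mul(Rational(1, 2), Pow(-140, -1), Add(23, -140)), Mul(Rational(1, 126), 50)) = Add(Mul(Rational(1, 2), Rational(-1, 140), -117), Rational(25, 63)) = Add(Rational(117, 280), Rational(25, 63)) = Rational(2053, 2520)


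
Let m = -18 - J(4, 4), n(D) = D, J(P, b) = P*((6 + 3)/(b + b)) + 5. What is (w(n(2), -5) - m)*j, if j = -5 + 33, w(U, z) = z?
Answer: 630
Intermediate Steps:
J(P, b) = 5 + 9*P/(2*b) (J(P, b) = P*(9/((2*b))) + 5 = P*(9*(1/(2*b))) + 5 = P*(9/(2*b)) + 5 = 9*P/(2*b) + 5 = 5 + 9*P/(2*b))
j = 28
m = -55/2 (m = -18 - (5 + (9/2)*4/4) = -18 - (5 + (9/2)*4*(¼)) = -18 - (5 + 9/2) = -18 - 1*19/2 = -18 - 19/2 = -55/2 ≈ -27.500)
(w(n(2), -5) - m)*j = (-5 - 1*(-55/2))*28 = (-5 + 55/2)*28 = (45/2)*28 = 630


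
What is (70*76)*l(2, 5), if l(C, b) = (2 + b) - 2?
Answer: 26600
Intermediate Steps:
l(C, b) = b
(70*76)*l(2, 5) = (70*76)*5 = 5320*5 = 26600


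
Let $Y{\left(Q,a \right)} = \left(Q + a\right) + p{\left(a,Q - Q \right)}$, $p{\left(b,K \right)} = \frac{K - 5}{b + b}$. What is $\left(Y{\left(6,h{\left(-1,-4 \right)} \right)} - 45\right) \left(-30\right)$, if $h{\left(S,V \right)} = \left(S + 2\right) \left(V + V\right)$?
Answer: $\frac{11205}{8} \approx 1400.6$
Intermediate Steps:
$h{\left(S,V \right)} = 2 V \left(2 + S\right)$ ($h{\left(S,V \right)} = \left(2 + S\right) 2 V = 2 V \left(2 + S\right)$)
$p{\left(b,K \right)} = \frac{-5 + K}{2 b}$
$Y{\left(Q,a \right)} = Q + a - \frac{5}{2 a}$ ($Y{\left(Q,a \right)} = \left(Q + a\right) + \frac{-5 + \left(Q - Q\right)}{2 a} = \left(Q + a\right) + \frac{-5 + 0}{2 a} = \left(Q + a\right) + \frac{1}{2} \frac{1}{a} \left(-5\right) = \left(Q + a\right) - \frac{5}{2 a} = Q + a - \frac{5}{2 a}$)
$\left(Y{\left(6,h{\left(-1,-4 \right)} \right)} - 45\right) \left(-30\right) = \left(\left(6 + 2 \left(-4\right) \left(2 - 1\right) - \frac{5}{2 \cdot 2 \left(-4\right) \left(2 - 1\right)}\right) - 45\right) \left(-30\right) = \left(\left(6 + 2 \left(-4\right) 1 - \frac{5}{2 \cdot 2 \left(-4\right) 1}\right) - 45\right) \left(-30\right) = \left(\left(6 - 8 - \frac{5}{2 \left(-8\right)}\right) - 45\right) \left(-30\right) = \left(\left(6 - 8 - - \frac{5}{16}\right) - 45\right) \left(-30\right) = \left(\left(6 - 8 + \frac{5}{16}\right) - 45\right) \left(-30\right) = \left(- \frac{27}{16} - 45\right) \left(-30\right) = \left(- \frac{747}{16}\right) \left(-30\right) = \frac{11205}{8}$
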